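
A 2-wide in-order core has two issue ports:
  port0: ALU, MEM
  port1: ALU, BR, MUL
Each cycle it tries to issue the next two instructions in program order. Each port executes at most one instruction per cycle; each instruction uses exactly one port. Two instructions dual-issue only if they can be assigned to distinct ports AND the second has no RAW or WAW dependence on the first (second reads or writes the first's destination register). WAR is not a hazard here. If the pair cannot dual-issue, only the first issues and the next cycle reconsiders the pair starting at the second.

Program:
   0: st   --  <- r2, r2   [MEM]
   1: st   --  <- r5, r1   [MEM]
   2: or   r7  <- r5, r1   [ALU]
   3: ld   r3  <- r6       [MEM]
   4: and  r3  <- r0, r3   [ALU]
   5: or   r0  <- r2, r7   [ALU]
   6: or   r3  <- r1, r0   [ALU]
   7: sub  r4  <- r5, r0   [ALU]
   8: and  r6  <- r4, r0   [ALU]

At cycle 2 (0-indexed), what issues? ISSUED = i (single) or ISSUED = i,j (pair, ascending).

[0] i0  st.MEM  -- no-port MEM/MEM
[1] i1,i2  st.MEM+or.ALU  -- pair
[2] i3  ld.MEM  -- RAW+WAW r3
[3] i4,i5  and.ALU+or.ALU  -- pair
[4] i6,i7  or.ALU+sub.ALU  -- pair
[5] i8  and.ALU  -- tail

ISSUED = 3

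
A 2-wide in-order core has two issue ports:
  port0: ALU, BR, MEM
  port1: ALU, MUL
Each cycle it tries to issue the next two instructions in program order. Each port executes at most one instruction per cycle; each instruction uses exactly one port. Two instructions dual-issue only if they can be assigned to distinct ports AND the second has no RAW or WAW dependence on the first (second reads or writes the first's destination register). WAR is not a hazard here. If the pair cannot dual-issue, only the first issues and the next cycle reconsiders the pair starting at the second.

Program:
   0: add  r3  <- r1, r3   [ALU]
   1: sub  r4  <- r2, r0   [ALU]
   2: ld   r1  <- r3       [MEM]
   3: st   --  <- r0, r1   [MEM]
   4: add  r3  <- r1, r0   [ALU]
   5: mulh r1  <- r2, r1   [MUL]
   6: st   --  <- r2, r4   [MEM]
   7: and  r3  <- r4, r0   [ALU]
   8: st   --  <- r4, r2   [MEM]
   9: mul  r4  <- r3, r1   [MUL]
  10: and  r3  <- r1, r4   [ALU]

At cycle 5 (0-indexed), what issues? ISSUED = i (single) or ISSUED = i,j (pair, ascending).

c0: i0,i1 add+sub  dual
c1: i2 ld  no-port MEM/MEM
c2: i3,i4 st+add  dual
c3: i5,i6 mulh+st  dual
c4: i7,i8 and+st  dual
c5: i9 mul  RAW r4
c6: i10 and  tail

ISSUED = 9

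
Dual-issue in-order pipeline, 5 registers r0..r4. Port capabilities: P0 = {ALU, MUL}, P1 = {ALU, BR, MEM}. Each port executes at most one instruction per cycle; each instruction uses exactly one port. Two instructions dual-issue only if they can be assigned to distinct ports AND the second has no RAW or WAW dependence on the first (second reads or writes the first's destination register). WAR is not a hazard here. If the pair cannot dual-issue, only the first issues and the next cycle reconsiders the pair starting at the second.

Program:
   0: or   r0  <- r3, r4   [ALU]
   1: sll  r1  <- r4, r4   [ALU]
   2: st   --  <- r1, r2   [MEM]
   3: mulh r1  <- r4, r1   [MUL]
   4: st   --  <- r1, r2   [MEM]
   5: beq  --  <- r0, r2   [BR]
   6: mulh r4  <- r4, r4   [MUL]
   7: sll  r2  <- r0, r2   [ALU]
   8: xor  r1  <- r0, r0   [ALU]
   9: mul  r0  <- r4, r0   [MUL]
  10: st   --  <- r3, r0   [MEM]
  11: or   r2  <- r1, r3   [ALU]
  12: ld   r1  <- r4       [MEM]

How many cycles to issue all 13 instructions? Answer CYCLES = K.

0. or.ALU sll.ALU @i0/i1  | dual
1. st.MEM mulh.MUL @i2/i3  | dual
2. st.MEM @i4  | no-port MEM/BR
3. beq.BR mulh.MUL @i5/i6  | dual
4. sll.ALU xor.ALU @i7/i8  | dual
5. mul.MUL @i9  | RAW r0
6. st.MEM or.ALU @i10/i11  | dual
7. ld.MEM @i12  | tail

CYCLES = 8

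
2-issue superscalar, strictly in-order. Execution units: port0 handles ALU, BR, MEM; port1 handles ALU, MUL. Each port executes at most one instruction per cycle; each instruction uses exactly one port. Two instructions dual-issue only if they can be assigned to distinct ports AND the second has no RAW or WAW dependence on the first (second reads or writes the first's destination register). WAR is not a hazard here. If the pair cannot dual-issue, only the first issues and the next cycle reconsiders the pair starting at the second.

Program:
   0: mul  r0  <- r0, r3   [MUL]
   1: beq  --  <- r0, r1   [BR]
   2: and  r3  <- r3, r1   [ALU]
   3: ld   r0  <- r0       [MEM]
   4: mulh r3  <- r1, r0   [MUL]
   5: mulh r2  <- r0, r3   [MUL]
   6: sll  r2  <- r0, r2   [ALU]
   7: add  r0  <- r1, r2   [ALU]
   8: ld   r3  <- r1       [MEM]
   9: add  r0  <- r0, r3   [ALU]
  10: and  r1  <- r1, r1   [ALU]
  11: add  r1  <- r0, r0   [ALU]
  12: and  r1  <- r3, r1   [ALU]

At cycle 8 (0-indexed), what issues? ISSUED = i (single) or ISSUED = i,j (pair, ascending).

#0 head=0: mul i0 RAW r0
#1 head=1: beq/and i1,i2 pair
#2 head=3: ld i3 RAW r0
#3 head=4: mulh i4 no-port MUL/MUL
#4 head=5: mulh i5 RAW+WAW r2
#5 head=6: sll i6 RAW r2
#6 head=7: add/ld i7,i8 pair
#7 head=9: add/and i9,i10 pair
#8 head=11: add i11 RAW+WAW r1
#9 head=12: and i12 tail

ISSUED = 11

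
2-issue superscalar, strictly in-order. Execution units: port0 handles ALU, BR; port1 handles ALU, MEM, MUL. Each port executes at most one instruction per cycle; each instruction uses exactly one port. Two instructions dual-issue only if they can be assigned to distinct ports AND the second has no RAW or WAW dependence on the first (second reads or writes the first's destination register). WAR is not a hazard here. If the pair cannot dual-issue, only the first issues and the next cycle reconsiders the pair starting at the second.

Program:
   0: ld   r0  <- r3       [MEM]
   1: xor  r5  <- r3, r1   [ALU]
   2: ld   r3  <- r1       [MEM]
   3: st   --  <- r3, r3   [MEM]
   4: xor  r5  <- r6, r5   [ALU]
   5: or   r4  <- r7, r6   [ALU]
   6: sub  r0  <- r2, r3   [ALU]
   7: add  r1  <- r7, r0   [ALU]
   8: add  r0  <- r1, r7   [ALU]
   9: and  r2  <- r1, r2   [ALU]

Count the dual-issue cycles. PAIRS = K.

  cy0 -> i0/i1 (ld/xor) pair
  cy1 -> i2 (ld) no-port MEM/MEM
  cy2 -> i3/i4 (st/xor) pair
  cy3 -> i5/i6 (or/sub) pair
  cy4 -> i7 (add) RAW r1
  cy5 -> i8/i9 (add/and) pair

PAIRS = 4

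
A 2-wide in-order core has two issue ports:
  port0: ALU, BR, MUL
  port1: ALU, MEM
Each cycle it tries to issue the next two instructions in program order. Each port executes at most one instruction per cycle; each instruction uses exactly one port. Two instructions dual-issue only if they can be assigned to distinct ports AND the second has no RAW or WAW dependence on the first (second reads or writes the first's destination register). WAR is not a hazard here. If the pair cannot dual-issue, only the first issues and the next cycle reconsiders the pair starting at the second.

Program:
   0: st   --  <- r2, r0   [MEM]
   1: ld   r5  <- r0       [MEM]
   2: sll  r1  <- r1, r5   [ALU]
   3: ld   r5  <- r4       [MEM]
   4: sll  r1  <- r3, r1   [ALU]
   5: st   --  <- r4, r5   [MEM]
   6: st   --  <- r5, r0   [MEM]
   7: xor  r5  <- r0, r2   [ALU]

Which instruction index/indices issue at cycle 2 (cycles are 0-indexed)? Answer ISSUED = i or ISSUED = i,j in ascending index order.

c0: i0 st  no-port MEM/MEM
c1: i1 ld  RAW r5
c2: i2,i3 sll+ld  pair
c3: i4,i5 sll+st  pair
c4: i6,i7 st+xor  pair

ISSUED = 2,3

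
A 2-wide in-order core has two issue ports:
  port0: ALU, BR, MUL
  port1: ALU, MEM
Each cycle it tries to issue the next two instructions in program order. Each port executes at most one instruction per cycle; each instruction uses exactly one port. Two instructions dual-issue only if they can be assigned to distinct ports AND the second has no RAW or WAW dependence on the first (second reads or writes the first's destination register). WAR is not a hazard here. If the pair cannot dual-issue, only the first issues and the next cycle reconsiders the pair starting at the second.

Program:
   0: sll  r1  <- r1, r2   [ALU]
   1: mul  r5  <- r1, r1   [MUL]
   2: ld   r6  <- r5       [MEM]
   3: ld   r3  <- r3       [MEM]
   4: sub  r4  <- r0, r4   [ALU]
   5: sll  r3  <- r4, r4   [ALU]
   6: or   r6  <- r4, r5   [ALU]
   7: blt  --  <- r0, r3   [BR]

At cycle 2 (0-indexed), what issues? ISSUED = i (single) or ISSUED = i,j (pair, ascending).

  cy0 -> i0 (sll) RAW r1
  cy1 -> i1 (mul) RAW r5
  cy2 -> i2 (ld) no-port MEM/MEM
  cy3 -> i3&i4 (ld sub) pair
  cy4 -> i5&i6 (sll or) pair
  cy5 -> i7 (blt) tail

ISSUED = 2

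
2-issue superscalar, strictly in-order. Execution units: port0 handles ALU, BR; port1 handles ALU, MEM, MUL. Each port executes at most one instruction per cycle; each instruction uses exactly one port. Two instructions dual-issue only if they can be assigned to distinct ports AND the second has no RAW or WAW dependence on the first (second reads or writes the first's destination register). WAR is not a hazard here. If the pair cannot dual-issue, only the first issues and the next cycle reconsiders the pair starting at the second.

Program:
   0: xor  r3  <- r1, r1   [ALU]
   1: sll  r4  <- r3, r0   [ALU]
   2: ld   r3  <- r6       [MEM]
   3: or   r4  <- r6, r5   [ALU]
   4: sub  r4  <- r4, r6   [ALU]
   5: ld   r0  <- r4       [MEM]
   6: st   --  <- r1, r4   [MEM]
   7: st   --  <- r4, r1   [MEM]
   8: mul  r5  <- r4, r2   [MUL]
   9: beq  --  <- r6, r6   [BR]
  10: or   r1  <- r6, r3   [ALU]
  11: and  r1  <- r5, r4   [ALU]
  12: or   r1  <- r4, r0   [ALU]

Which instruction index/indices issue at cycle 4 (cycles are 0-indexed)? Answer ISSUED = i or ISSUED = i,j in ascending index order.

ISSUED = 5

c0: i0 xor  RAW r3
c1: i1,i2 sll+ld  pair
c2: i3 or  RAW+WAW r4
c3: i4 sub  RAW r4
c4: i5 ld  no-port MEM/MEM
c5: i6 st  no-port MEM/MEM
c6: i7 st  no-port MEM/MUL
c7: i8,i9 mul+beq  pair
c8: i10 or  WAW r1
c9: i11 and  WAW r1
c10: i12 or  tail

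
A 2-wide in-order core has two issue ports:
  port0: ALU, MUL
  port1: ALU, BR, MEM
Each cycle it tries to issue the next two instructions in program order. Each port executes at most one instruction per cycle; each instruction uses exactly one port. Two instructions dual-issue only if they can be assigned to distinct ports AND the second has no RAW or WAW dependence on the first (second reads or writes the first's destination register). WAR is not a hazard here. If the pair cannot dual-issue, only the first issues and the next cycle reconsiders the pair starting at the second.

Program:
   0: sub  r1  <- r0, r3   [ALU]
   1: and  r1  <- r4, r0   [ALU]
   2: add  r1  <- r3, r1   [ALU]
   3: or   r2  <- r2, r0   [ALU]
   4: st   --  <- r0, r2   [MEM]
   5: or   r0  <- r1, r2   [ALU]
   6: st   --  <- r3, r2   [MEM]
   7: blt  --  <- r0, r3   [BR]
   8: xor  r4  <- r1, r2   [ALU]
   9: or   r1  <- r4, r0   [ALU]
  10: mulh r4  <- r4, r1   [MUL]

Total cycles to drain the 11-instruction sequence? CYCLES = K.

[0] i0  sub.ALU  -- WAW r1
[1] i1  and.ALU  -- RAW+WAW r1
[2] i2,i3  add.ALU/or.ALU  -- pair
[3] i4,i5  st.MEM/or.ALU  -- pair
[4] i6  st.MEM  -- no-port MEM/BR
[5] i7,i8  blt.BR/xor.ALU  -- pair
[6] i9  or.ALU  -- RAW r1
[7] i10  mulh.MUL  -- tail

CYCLES = 8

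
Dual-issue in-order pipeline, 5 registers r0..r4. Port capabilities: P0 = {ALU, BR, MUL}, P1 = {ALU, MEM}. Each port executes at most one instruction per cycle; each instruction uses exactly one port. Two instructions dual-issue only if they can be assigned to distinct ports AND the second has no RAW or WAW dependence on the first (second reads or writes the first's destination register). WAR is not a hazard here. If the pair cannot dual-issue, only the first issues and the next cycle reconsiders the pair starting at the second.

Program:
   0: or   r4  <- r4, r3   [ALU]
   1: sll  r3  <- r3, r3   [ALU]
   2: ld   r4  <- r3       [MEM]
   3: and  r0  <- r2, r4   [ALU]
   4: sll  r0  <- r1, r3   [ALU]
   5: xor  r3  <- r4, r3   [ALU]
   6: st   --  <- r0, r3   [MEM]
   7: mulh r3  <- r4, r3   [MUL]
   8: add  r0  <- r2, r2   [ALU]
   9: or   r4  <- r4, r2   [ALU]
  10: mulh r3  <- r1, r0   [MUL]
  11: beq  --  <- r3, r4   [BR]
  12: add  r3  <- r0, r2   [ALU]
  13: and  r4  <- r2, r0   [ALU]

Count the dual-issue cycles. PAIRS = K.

[0] i0/i1  or.ALU sll.ALU  -- 2-wide
[1] i2  ld.MEM  -- RAW r4
[2] i3  and.ALU  -- WAW r0
[3] i4/i5  sll.ALU xor.ALU  -- 2-wide
[4] i6/i7  st.MEM mulh.MUL  -- 2-wide
[5] i8/i9  add.ALU or.ALU  -- 2-wide
[6] i10  mulh.MUL  -- no-port MUL/BR
[7] i11/i12  beq.BR add.ALU  -- 2-wide
[8] i13  and.ALU  -- tail

PAIRS = 5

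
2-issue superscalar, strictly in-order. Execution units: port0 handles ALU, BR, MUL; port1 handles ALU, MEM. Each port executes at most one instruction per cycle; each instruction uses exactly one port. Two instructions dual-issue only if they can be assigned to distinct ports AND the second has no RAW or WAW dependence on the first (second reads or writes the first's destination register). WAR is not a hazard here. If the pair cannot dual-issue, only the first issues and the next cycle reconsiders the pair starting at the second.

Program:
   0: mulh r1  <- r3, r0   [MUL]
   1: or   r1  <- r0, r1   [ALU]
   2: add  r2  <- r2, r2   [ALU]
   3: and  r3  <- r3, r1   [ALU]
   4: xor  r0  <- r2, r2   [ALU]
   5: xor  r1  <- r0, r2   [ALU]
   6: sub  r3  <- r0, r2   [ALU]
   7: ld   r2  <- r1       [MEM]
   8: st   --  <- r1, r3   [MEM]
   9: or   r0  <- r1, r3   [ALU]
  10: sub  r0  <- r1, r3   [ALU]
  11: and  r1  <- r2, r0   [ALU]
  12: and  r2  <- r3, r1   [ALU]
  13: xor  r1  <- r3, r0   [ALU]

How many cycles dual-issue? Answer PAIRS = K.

#0 head=0: mulh i0 RAW+WAW r1
#1 head=1: or+add i1,i2 2-wide
#2 head=3: and+xor i3,i4 2-wide
#3 head=5: xor+sub i5,i6 2-wide
#4 head=7: ld i7 no-port MEM/MEM
#5 head=8: st+or i8,i9 2-wide
#6 head=10: sub i10 RAW r0
#7 head=11: and i11 RAW r1
#8 head=12: and+xor i12,i13 2-wide

PAIRS = 5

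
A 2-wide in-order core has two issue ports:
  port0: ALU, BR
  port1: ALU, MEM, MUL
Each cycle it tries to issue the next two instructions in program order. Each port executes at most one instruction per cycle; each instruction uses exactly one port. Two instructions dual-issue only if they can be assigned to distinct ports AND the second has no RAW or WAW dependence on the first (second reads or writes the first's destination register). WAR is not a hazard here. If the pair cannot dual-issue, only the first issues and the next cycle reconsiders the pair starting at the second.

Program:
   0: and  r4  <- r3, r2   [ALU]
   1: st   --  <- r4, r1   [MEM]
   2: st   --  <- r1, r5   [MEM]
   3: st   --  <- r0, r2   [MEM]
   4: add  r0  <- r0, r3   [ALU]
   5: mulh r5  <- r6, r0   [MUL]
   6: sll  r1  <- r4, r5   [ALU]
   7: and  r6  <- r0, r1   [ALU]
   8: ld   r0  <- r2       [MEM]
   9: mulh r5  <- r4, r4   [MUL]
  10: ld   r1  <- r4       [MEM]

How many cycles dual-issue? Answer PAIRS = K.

#0 head=0: and.ALU i0 RAW r4
#1 head=1: st.MEM i1 no-port MEM/MEM
#2 head=2: st.MEM i2 no-port MEM/MEM
#3 head=3: st.MEM+add.ALU i3,i4 pair
#4 head=5: mulh.MUL i5 RAW r5
#5 head=6: sll.ALU i6 RAW r1
#6 head=7: and.ALU+ld.MEM i7,i8 pair
#7 head=9: mulh.MUL i9 no-port MUL/MEM
#8 head=10: ld.MEM i10 tail

PAIRS = 2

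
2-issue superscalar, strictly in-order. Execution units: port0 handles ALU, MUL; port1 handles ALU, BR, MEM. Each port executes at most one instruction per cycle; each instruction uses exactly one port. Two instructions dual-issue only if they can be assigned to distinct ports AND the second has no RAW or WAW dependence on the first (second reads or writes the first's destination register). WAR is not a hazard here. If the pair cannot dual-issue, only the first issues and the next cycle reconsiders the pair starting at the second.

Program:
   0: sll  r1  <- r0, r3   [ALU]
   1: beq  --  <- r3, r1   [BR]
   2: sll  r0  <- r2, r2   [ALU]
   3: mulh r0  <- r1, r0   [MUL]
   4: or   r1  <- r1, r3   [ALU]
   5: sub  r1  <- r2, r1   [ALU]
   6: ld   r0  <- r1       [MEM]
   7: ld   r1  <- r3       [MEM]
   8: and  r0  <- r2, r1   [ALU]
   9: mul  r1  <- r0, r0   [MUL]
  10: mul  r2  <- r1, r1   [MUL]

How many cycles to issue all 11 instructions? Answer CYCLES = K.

CYCLES = 9

0. sll @i0  | RAW r1
1. beq sll @i1/i2  | dual
2. mulh or @i3/i4  | dual
3. sub @i5  | RAW r1
4. ld @i6  | no-port MEM/MEM
5. ld @i7  | RAW r1
6. and @i8  | RAW r0
7. mul @i9  | no-port MUL/MUL
8. mul @i10  | tail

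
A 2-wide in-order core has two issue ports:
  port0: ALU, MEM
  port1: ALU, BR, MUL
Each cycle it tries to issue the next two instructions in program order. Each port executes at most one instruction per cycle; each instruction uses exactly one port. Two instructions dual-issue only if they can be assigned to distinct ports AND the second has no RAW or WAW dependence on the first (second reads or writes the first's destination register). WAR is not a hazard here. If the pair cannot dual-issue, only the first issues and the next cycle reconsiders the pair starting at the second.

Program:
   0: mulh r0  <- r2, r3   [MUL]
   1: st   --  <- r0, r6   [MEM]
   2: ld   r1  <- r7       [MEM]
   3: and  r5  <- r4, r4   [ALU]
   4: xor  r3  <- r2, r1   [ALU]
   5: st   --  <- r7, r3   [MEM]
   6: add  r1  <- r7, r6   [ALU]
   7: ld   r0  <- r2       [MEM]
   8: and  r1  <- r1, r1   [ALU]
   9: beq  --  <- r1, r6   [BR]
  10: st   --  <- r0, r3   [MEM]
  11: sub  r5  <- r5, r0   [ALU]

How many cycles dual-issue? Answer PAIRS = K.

PAIRS = 4

[0] i0  mulh  -- RAW r0
[1] i1  st  -- no-port MEM/MEM
[2] i2,i3  ld and  -- pair
[3] i4  xor  -- RAW r3
[4] i5,i6  st add  -- pair
[5] i7,i8  ld and  -- pair
[6] i9,i10  beq st  -- pair
[7] i11  sub  -- tail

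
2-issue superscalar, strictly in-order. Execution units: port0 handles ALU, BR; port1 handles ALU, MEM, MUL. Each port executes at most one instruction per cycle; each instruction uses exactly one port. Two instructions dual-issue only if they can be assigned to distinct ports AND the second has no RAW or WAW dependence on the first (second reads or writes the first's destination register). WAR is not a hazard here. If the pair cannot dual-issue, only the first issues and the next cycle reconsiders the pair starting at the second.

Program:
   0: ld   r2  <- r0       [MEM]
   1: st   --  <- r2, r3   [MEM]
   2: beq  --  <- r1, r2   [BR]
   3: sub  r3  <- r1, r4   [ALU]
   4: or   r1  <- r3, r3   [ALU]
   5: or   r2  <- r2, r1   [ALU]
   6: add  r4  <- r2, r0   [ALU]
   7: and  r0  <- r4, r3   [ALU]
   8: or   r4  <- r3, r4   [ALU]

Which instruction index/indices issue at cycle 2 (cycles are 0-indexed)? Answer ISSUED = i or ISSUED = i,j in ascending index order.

ISSUED = 3

#0 head=0: ld i0 no-port MEM/MEM
#1 head=1: st;beq i1/i2 pair
#2 head=3: sub i3 RAW r3
#3 head=4: or i4 RAW r1
#4 head=5: or i5 RAW r2
#5 head=6: add i6 RAW r4
#6 head=7: and;or i7/i8 pair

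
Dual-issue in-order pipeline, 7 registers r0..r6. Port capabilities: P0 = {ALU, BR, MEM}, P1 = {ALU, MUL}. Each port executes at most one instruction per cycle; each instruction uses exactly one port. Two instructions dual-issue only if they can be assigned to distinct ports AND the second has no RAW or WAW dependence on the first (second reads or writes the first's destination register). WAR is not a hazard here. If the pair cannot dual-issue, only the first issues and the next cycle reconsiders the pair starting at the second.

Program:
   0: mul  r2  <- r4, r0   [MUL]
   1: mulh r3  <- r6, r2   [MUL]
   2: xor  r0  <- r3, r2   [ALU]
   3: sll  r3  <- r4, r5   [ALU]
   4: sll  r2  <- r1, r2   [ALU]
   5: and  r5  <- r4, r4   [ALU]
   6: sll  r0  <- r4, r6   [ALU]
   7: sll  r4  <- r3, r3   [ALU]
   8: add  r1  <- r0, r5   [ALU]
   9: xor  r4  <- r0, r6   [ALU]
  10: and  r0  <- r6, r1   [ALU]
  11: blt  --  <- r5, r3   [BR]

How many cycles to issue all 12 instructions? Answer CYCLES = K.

CYCLES = 7

#0 head=0: mul.MUL i0 no-port MUL/MUL
#1 head=1: mulh.MUL i1 RAW r3
#2 head=2: xor.ALU/sll.ALU i2&i3 2-wide
#3 head=4: sll.ALU/and.ALU i4&i5 2-wide
#4 head=6: sll.ALU/sll.ALU i6&i7 2-wide
#5 head=8: add.ALU/xor.ALU i8&i9 2-wide
#6 head=10: and.ALU/blt.BR i10&i11 2-wide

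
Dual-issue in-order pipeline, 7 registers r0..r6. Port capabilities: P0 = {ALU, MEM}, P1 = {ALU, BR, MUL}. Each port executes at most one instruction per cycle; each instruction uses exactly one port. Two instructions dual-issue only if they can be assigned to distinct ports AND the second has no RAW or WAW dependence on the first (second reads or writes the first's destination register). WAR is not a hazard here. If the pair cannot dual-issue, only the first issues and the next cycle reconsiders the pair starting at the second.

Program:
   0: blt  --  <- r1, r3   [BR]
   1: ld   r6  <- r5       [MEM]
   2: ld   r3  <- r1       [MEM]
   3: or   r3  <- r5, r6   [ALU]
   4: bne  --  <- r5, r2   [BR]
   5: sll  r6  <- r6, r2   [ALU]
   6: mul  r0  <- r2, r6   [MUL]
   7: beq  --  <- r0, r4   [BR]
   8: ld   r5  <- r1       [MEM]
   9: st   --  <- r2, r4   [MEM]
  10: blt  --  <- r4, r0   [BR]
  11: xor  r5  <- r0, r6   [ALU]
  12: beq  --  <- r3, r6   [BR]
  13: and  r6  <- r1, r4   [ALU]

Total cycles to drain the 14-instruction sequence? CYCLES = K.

CYCLES = 9

0. blt.BR;ld.MEM @i0&i1  | 2-wide
1. ld.MEM @i2  | WAW r3
2. or.ALU;bne.BR @i3&i4  | 2-wide
3. sll.ALU @i5  | RAW r6
4. mul.MUL @i6  | no-port MUL/BR
5. beq.BR;ld.MEM @i7&i8  | 2-wide
6. st.MEM;blt.BR @i9&i10  | 2-wide
7. xor.ALU;beq.BR @i11&i12  | 2-wide
8. and.ALU @i13  | tail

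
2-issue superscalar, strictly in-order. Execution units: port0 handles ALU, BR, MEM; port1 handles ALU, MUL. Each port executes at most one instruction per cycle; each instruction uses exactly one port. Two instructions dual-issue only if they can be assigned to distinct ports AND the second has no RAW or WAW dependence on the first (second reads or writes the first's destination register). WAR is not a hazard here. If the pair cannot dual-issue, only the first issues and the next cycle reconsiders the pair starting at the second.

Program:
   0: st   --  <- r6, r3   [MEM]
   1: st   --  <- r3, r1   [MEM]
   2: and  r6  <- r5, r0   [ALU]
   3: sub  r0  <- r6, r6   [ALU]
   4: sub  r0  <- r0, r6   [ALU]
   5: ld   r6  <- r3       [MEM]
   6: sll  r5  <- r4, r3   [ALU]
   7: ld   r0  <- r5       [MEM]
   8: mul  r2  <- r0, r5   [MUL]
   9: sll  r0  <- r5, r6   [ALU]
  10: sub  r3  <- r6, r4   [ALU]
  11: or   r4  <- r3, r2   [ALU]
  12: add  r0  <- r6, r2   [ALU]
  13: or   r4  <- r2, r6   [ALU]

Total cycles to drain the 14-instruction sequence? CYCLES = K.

CYCLES = 10

c0: i0 st  no-port MEM/MEM
c1: i1,i2 st;and  dual
c2: i3 sub  RAW+WAW r0
c3: i4,i5 sub;ld  dual
c4: i6 sll  RAW r5
c5: i7 ld  RAW r0
c6: i8,i9 mul;sll  dual
c7: i10 sub  RAW r3
c8: i11,i12 or;add  dual
c9: i13 or  tail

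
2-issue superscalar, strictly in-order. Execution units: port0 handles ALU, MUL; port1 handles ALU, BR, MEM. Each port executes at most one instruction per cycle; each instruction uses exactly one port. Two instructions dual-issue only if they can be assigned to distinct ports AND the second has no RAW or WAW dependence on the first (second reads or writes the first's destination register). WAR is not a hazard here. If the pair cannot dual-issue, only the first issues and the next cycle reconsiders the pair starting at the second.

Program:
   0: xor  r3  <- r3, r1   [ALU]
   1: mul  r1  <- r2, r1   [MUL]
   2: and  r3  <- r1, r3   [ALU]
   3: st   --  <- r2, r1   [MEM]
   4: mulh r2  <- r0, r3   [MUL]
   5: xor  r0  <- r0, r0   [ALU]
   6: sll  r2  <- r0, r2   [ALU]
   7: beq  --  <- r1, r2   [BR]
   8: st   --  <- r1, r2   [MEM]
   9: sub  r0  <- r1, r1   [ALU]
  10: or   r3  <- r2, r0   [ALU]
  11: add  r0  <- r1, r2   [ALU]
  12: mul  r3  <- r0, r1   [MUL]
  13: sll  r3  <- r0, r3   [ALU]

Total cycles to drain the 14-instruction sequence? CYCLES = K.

c0: i0+i1 xor.ALU+mul.MUL  pair
c1: i2+i3 and.ALU+st.MEM  pair
c2: i4+i5 mulh.MUL+xor.ALU  pair
c3: i6 sll.ALU  RAW r2
c4: i7 beq.BR  no-port BR/MEM
c5: i8+i9 st.MEM+sub.ALU  pair
c6: i10+i11 or.ALU+add.ALU  pair
c7: i12 mul.MUL  RAW+WAW r3
c8: i13 sll.ALU  tail

CYCLES = 9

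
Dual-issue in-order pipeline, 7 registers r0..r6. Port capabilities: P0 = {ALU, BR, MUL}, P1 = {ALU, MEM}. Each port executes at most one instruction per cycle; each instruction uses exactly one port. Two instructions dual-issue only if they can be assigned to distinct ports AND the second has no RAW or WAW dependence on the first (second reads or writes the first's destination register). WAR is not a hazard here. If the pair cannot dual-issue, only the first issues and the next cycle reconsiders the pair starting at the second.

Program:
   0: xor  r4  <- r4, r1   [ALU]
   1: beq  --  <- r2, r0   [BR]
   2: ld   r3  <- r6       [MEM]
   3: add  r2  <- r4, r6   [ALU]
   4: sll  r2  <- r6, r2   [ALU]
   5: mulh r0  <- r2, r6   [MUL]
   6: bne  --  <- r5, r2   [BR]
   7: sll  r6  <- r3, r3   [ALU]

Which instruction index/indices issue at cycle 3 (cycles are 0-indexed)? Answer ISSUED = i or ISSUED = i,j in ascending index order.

ISSUED = 5

0. xor beq @i0,i1  | pair
1. ld add @i2,i3  | pair
2. sll @i4  | RAW r2
3. mulh @i5  | no-port MUL/BR
4. bne sll @i6,i7  | pair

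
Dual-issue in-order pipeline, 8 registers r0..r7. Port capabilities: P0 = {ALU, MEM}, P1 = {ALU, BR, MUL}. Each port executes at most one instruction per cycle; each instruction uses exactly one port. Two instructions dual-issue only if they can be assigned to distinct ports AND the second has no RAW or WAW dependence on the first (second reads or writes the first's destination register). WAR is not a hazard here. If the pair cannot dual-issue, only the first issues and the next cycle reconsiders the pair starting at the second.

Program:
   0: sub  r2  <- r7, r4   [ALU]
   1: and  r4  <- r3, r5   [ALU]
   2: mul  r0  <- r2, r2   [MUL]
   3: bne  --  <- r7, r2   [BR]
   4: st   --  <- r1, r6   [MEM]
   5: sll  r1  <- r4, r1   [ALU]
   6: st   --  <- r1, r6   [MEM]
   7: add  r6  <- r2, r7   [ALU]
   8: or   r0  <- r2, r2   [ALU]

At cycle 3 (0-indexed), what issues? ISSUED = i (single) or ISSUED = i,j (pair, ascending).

ISSUED = 5

0. sub/and @i0,i1  | pair
1. mul @i2  | no-port MUL/BR
2. bne/st @i3,i4  | pair
3. sll @i5  | RAW r1
4. st/add @i6,i7  | pair
5. or @i8  | tail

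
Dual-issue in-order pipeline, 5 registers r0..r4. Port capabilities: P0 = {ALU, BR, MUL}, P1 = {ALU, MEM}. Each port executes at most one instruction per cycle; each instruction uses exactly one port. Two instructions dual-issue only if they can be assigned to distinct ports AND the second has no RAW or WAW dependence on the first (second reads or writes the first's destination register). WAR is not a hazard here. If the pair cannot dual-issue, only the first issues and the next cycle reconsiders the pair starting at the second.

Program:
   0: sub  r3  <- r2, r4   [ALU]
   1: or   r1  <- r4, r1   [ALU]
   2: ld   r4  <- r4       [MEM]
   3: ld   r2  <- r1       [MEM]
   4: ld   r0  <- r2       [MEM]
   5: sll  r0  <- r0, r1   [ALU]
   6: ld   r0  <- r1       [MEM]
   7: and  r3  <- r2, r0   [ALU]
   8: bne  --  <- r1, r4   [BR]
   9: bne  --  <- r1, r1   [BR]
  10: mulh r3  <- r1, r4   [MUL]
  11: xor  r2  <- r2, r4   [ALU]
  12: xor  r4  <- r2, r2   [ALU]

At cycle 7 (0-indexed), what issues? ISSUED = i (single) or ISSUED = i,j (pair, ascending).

#0 head=0: sub+or i0/i1 pair
#1 head=2: ld i2 no-port MEM/MEM
#2 head=3: ld i3 no-port MEM/MEM
#3 head=4: ld i4 RAW+WAW r0
#4 head=5: sll i5 WAW r0
#5 head=6: ld i6 RAW r0
#6 head=7: and+bne i7/i8 pair
#7 head=9: bne i9 no-port BR/MUL
#8 head=10: mulh+xor i10/i11 pair
#9 head=12: xor i12 tail

ISSUED = 9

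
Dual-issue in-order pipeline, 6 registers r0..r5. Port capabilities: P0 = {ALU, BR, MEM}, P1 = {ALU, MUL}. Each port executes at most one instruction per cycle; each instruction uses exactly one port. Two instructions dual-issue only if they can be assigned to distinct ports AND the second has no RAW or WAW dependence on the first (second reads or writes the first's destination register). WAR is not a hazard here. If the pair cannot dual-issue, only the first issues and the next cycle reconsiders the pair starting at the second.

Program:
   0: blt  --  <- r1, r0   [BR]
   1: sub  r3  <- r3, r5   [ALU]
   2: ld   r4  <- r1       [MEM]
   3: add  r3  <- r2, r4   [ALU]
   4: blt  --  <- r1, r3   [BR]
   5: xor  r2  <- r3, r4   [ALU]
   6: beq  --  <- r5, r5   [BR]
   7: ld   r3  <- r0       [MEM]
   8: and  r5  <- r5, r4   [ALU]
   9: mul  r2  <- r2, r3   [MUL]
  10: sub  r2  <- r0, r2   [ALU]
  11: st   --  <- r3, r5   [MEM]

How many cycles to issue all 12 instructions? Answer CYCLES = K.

t=0 i0,i1:blt.BR sub.ALU ; pair
t=1 i2:ld.MEM ; RAW r4
t=2 i3:add.ALU ; RAW r3
t=3 i4,i5:blt.BR xor.ALU ; pair
t=4 i6:beq.BR ; no-port BR/MEM
t=5 i7,i8:ld.MEM and.ALU ; pair
t=6 i9:mul.MUL ; RAW+WAW r2
t=7 i10,i11:sub.ALU st.MEM ; pair

CYCLES = 8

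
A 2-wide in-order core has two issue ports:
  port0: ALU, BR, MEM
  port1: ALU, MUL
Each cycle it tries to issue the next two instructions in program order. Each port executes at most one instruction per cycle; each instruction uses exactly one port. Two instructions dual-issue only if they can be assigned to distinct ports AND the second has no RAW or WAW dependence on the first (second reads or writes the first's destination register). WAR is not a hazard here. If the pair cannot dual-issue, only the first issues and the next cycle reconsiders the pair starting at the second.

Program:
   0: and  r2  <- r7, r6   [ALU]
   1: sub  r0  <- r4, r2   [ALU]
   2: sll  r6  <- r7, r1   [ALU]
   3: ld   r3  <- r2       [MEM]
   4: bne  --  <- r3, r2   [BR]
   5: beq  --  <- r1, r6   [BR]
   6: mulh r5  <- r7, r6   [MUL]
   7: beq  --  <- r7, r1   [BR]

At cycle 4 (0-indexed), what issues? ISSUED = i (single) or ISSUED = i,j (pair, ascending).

[0] i0  and.ALU  -- RAW r2
[1] i1&i2  sub.ALU+sll.ALU  -- dual
[2] i3  ld.MEM  -- no-port MEM/BR
[3] i4  bne.BR  -- no-port BR/BR
[4] i5&i6  beq.BR+mulh.MUL  -- dual
[5] i7  beq.BR  -- tail

ISSUED = 5,6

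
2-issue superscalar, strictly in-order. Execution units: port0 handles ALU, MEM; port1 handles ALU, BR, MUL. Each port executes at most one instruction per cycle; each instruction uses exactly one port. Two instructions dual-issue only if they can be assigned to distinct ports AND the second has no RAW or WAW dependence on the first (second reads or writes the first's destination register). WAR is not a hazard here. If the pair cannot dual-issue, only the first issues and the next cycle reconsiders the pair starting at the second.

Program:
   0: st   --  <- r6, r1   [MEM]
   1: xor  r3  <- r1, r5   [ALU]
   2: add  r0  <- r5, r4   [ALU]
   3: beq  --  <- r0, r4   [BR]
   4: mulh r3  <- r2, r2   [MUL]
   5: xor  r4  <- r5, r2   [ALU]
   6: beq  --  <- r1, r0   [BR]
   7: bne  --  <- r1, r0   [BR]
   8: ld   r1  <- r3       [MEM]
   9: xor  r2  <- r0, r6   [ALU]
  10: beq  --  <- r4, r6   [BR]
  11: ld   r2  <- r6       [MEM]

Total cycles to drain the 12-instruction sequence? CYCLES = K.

CYCLES = 8

t=0 i0+i1:st;xor ; pair
t=1 i2:add ; RAW r0
t=2 i3:beq ; no-port BR/MUL
t=3 i4+i5:mulh;xor ; pair
t=4 i6:beq ; no-port BR/BR
t=5 i7+i8:bne;ld ; pair
t=6 i9+i10:xor;beq ; pair
t=7 i11:ld ; tail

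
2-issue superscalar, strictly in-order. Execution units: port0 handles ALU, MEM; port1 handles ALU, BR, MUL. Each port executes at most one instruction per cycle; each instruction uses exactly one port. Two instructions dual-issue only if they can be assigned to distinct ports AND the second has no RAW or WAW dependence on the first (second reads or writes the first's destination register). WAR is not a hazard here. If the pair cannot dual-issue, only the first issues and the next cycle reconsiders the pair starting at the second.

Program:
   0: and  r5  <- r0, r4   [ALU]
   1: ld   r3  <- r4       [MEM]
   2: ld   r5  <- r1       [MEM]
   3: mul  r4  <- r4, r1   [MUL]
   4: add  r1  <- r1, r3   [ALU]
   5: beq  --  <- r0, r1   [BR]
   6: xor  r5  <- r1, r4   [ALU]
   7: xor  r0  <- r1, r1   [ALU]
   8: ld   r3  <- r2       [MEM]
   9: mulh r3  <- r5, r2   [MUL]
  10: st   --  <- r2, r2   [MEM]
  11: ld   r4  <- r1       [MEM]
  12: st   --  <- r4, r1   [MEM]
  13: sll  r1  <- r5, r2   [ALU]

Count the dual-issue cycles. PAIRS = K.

PAIRS = 6

t=0 i0/i1:and.ALU ld.MEM ; pair
t=1 i2/i3:ld.MEM mul.MUL ; pair
t=2 i4:add.ALU ; RAW r1
t=3 i5/i6:beq.BR xor.ALU ; pair
t=4 i7/i8:xor.ALU ld.MEM ; pair
t=5 i9/i10:mulh.MUL st.MEM ; pair
t=6 i11:ld.MEM ; no-port MEM/MEM
t=7 i12/i13:st.MEM sll.ALU ; pair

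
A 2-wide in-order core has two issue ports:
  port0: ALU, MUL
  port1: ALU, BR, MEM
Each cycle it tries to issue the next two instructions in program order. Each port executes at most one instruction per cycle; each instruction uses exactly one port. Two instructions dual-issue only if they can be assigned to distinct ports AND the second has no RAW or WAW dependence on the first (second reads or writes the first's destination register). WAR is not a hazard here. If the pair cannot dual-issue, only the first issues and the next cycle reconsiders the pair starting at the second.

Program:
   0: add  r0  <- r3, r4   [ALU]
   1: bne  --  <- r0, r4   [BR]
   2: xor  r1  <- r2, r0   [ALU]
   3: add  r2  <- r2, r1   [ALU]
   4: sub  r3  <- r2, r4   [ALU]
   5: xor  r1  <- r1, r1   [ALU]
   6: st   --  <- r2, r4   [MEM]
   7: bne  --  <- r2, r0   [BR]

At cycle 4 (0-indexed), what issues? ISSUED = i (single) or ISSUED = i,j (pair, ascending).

ISSUED = 6

#0 head=0: add i0 RAW r0
#1 head=1: bne/xor i1+i2 2-wide
#2 head=3: add i3 RAW r2
#3 head=4: sub/xor i4+i5 2-wide
#4 head=6: st i6 no-port MEM/BR
#5 head=7: bne i7 tail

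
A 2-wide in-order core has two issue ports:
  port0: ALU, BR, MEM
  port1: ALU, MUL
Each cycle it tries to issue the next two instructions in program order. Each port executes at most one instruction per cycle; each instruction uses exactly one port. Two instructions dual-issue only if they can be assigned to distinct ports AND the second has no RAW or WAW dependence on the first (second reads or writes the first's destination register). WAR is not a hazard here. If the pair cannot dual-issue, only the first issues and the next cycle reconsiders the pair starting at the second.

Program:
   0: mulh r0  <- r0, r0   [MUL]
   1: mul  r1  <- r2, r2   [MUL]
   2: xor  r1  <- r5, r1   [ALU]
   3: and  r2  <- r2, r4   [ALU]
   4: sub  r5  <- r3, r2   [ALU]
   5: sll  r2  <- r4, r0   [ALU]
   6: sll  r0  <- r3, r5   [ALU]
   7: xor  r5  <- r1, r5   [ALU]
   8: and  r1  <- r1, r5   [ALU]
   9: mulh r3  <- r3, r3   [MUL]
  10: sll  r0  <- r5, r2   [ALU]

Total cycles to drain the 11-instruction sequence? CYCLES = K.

CYCLES = 7

c0: i0 mulh  no-port MUL/MUL
c1: i1 mul  RAW+WAW r1
c2: i2&i3 xor+and  dual
c3: i4&i5 sub+sll  dual
c4: i6&i7 sll+xor  dual
c5: i8&i9 and+mulh  dual
c6: i10 sll  tail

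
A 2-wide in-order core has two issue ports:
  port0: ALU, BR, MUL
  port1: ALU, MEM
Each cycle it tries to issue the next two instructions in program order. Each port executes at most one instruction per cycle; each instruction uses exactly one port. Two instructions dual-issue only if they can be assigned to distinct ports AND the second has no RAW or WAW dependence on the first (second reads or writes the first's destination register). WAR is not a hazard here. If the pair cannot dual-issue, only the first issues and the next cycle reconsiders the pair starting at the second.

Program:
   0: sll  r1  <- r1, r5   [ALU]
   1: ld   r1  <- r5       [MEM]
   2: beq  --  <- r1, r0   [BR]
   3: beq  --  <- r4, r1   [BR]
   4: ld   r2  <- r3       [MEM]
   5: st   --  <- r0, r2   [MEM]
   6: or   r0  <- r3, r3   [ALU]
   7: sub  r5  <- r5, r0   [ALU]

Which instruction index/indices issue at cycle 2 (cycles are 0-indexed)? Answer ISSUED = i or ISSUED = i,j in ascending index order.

0. sll.ALU @i0  | WAW r1
1. ld.MEM @i1  | RAW r1
2. beq.BR @i2  | no-port BR/BR
3. beq.BR+ld.MEM @i3/i4  | 2-wide
4. st.MEM+or.ALU @i5/i6  | 2-wide
5. sub.ALU @i7  | tail

ISSUED = 2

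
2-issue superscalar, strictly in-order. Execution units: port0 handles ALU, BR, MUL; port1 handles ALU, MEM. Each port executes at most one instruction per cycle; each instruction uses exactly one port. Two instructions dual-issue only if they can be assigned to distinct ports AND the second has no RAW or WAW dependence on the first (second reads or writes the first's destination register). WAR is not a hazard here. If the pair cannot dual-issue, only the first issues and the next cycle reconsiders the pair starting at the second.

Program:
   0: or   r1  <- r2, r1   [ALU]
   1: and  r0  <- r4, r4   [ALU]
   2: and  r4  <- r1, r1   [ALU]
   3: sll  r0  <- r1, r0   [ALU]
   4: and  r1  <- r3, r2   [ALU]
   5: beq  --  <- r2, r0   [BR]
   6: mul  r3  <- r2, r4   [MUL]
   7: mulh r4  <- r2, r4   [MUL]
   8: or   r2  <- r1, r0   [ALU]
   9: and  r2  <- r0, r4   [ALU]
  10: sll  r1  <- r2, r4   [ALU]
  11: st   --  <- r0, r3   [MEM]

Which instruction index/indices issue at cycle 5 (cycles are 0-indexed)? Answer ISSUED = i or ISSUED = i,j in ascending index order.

t=0 i0,i1:or;and ; dual
t=1 i2,i3:and;sll ; dual
t=2 i4,i5:and;beq ; dual
t=3 i6:mul ; no-port MUL/MUL
t=4 i7,i8:mulh;or ; dual
t=5 i9:and ; RAW r2
t=6 i10,i11:sll;st ; dual

ISSUED = 9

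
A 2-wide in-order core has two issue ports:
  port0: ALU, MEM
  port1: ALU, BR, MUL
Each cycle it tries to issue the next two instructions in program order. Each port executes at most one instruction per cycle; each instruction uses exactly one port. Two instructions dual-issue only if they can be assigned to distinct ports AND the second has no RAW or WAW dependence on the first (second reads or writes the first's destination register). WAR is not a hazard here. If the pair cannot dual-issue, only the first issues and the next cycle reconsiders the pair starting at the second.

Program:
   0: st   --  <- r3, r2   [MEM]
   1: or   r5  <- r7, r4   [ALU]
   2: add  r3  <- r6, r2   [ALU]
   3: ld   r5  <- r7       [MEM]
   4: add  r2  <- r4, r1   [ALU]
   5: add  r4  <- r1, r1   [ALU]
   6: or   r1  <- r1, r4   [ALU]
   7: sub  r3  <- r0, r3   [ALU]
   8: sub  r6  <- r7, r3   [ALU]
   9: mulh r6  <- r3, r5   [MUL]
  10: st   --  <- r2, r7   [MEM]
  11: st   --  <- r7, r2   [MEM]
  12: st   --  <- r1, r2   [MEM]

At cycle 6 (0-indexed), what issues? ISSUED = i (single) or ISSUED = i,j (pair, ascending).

ISSUED = 11

#0 head=0: st.MEM;or.ALU i0&i1 2-wide
#1 head=2: add.ALU;ld.MEM i2&i3 2-wide
#2 head=4: add.ALU;add.ALU i4&i5 2-wide
#3 head=6: or.ALU;sub.ALU i6&i7 2-wide
#4 head=8: sub.ALU i8 WAW r6
#5 head=9: mulh.MUL;st.MEM i9&i10 2-wide
#6 head=11: st.MEM i11 no-port MEM/MEM
#7 head=12: st.MEM i12 tail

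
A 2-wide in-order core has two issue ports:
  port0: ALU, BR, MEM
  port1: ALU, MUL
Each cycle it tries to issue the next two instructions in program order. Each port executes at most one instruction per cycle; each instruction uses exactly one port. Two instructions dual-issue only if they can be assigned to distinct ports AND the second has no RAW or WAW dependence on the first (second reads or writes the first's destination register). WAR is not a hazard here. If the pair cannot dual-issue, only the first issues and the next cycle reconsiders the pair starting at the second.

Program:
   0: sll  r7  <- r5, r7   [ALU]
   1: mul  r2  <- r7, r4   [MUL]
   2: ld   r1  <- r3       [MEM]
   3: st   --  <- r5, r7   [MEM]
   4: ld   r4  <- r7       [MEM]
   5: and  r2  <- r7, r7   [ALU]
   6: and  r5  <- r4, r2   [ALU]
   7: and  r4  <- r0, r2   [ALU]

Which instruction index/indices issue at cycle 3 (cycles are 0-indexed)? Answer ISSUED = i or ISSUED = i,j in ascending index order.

ISSUED = 4,5

#0 head=0: sll.ALU i0 RAW r7
#1 head=1: mul.MUL ld.MEM i1,i2 pair
#2 head=3: st.MEM i3 no-port MEM/MEM
#3 head=4: ld.MEM and.ALU i4,i5 pair
#4 head=6: and.ALU and.ALU i6,i7 pair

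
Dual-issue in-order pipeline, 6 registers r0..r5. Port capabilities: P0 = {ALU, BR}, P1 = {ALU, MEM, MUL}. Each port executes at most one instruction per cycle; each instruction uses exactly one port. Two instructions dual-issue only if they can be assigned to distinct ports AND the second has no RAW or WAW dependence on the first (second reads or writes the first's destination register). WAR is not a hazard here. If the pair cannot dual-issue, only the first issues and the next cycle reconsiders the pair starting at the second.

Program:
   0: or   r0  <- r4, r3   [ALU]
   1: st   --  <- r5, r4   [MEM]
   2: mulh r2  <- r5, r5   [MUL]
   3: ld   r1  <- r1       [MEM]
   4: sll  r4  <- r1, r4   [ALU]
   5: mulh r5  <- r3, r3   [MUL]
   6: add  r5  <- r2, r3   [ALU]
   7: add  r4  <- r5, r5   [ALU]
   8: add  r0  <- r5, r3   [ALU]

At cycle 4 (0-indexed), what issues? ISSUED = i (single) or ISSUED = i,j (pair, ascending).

t=0 i0/i1:or;st ; dual
t=1 i2:mulh ; no-port MUL/MEM
t=2 i3:ld ; RAW r1
t=3 i4/i5:sll;mulh ; dual
t=4 i6:add ; RAW r5
t=5 i7/i8:add;add ; dual

ISSUED = 6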